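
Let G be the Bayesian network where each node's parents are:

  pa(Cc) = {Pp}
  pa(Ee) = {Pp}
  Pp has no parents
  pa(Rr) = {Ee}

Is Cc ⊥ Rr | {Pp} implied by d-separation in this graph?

Yes

The only undirected path from Cc to Rr is:
Path 1: Cc ← Pp → Ee → Rr
  Pp is a fork here and Pp is conditioned on, so the path is blocked at Pp.
Every path is blocked, so Cc and Rr are d-separated given {Pp}.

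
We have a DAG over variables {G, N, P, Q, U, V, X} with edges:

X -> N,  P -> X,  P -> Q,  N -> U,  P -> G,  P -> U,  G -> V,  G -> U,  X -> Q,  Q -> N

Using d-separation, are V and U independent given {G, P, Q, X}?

Enumerating the 6 paths from V to U and testing each for blocking by {G, P, Q, X}:
  1. V ← G → U — G:fork[blocks] ⇒ blocked
  2. V ← G ← P → Q ← X → N → U — G:chain[blocks]; P:fork[blocks]; Q:collider[open]; X:fork[blocks]; N:chain[open] ⇒ blocked
  3. V ← G ← P → Q → N → U — G:chain[blocks]; P:fork[blocks]; Q:chain[blocks]; N:chain[open] ⇒ blocked
  4. V ← G ← P → U — G:chain[blocks]; P:fork[blocks] ⇒ blocked
  5. V ← G ← P → X → Q → N → U — G:chain[blocks]; P:fork[blocks]; X:chain[blocks]; Q:chain[blocks]; N:chain[open] ⇒ blocked
  6. V ← G ← P → X → N → U — G:chain[blocks]; P:fork[blocks]; X:chain[blocks]; N:chain[open] ⇒ blocked
Every path is blocked, so V and U are d-separated given {G, P, Q, X}.

Yes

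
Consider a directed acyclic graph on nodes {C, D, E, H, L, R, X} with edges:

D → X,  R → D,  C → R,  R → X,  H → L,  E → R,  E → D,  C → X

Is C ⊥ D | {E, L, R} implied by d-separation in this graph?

6 paths connect C and D; each must be blocked for d-separation to hold:
Path 1: C → R ← E → D
  E is a fork here and E is conditioned on, so the path is blocked at E.
Path 2: C → R → X ← D
  R is a chain here and R is conditioned on, so the path is blocked at R.
Path 3: C → R → D
  R is a chain here and R is conditioned on, so the path is blocked at R.
Path 4: C → X ← R ← E → D
  X is a collider here and neither X nor any of its descendants is conditioned on, so the collider stays closed — the path is blocked at X.
Path 5: C → X ← R → D
  X is a collider here and neither X nor any of its descendants is conditioned on, so the collider stays closed — the path is blocked at X.
Path 6: C → X ← D
  X is a collider here and neither X nor any of its descendants is conditioned on, so the collider stays closed — the path is blocked at X.
Every path is blocked, so C and D are d-separated given {E, L, R}.

Yes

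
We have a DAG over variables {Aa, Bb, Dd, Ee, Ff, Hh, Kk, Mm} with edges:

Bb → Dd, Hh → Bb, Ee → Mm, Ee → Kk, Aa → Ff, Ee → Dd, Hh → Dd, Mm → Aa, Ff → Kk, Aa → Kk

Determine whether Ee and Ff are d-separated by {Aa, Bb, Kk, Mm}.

Enumerating the 4 paths from Ee to Ff and testing each for blocking by {Aa, Bb, Kk, Mm}:
Path 1: Ee → Kk ← Aa → Ff
  Aa is a fork here and Aa is conditioned on, so the path is blocked at Aa.
Path 2: Ee → Kk ← Ff
  Kk is a collider and Kk is conditioned on, which opens it — no node blocks this path, so it is active.
Path 3: Ee → Mm → Aa → Kk ← Ff
  Mm is a chain here and Mm is conditioned on, so the path is blocked at Mm.
Path 4: Ee → Mm → Aa → Ff
  Mm is a chain here and Mm is conditioned on, so the path is blocked at Mm.
Since the path Ee → Kk ← Ff is active, Ee and Ff are not d-separated given {Aa, Bb, Kk, Mm}.

No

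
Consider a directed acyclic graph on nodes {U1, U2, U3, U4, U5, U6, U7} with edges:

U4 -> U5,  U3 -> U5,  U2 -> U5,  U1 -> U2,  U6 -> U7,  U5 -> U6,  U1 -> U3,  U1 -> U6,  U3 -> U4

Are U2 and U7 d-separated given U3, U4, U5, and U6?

Yes

6 paths connect U2 and U7; each must be blocked for d-separation to hold:
  1. U2 ← U1 → U3 → U4 → U5 → U6 → U7 — U1:fork[open]; U3:chain[blocks]; U4:chain[blocks]; U5:chain[blocks]; U6:chain[blocks] ⇒ blocked
  2. U2 ← U1 → U3 → U5 → U6 → U7 — U1:fork[open]; U3:chain[blocks]; U5:chain[blocks]; U6:chain[blocks] ⇒ blocked
  3. U2 ← U1 → U6 → U7 — U1:fork[open]; U6:chain[blocks] ⇒ blocked
  4. U2 → U5 ← U3 ← U1 → U6 → U7 — U5:collider[open]; U3:chain[blocks]; U1:fork[open]; U6:chain[blocks] ⇒ blocked
  5. U2 → U5 ← U4 ← U3 ← U1 → U6 → U7 — U5:collider[open]; U4:chain[blocks]; U3:chain[blocks]; U1:fork[open]; U6:chain[blocks] ⇒ blocked
  6. U2 → U5 → U6 → U7 — U5:chain[blocks]; U6:chain[blocks] ⇒ blocked
All paths are blocked; U2 ⊥ U7 | {U3, U4, U5, U6} holds.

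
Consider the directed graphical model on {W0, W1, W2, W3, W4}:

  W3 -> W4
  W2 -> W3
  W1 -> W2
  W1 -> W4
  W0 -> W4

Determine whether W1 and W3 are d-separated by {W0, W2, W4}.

No

2 paths connect W1 and W3; each must be blocked for d-separation to hold:
  1. W1 → W2 → W3 — W2:chain[blocks] ⇒ blocked
  2. W1 → W4 ← W3 — W4:collider[open] ⇒ active
At least one path is unblocked, so d-separation fails.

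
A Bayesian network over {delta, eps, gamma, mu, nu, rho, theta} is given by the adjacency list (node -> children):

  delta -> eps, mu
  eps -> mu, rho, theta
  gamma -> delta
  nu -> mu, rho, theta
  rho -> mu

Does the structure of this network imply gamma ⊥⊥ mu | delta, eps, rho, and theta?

Yes

6 paths connect gamma and mu; each must be blocked for d-separation to hold:
  1. gamma → delta → mu — delta:chain[blocks] ⇒ blocked
  2. gamma → delta → eps → mu — delta:chain[blocks]; eps:chain[blocks] ⇒ blocked
  3. gamma → delta → eps → theta ← nu → mu — delta:chain[blocks]; eps:chain[blocks]; theta:collider[open]; nu:fork[open] ⇒ blocked
  4. gamma → delta → eps → theta ← nu → rho → mu — delta:chain[blocks]; eps:chain[blocks]; theta:collider[open]; nu:fork[open]; rho:chain[blocks] ⇒ blocked
  5. gamma → delta → eps → rho → mu — delta:chain[blocks]; eps:chain[blocks]; rho:chain[blocks] ⇒ blocked
  6. gamma → delta → eps → rho ← nu → mu — delta:chain[blocks]; eps:chain[blocks]; rho:collider[open]; nu:fork[open] ⇒ blocked
Since every path is blocked, d-separation holds.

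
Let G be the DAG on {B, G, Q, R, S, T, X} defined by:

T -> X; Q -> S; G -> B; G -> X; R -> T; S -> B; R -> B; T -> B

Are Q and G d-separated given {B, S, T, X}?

Yes

There are 3 undirected paths between Q and G; checking each against the conditioning set {B, S, T, X}:
Path 1: Q → S → B ← R → T → X ← G
  S is a chain here and S is conditioned on, so the path is blocked at S.
Path 2: Q → S → B ← G
  S is a chain here and S is conditioned on, so the path is blocked at S.
Path 3: Q → S → B ← T → X ← G
  S is a chain here and S is conditioned on, so the path is blocked at S.
Every path is blocked, so Q and G are d-separated given {B, S, T, X}.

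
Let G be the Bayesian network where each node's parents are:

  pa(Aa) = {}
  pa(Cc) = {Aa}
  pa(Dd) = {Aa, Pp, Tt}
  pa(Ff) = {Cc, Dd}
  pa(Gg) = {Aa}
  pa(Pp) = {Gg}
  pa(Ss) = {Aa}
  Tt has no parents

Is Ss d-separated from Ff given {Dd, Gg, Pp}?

3 paths connect Ss and Ff; each must be blocked for d-separation to hold:
Path 1: Ss ← Aa → Gg → Pp → Dd → Ff
  Gg is a chain here and Gg is conditioned on, so the path is blocked at Gg.
Path 2: Ss ← Aa → Cc → Ff
  Aa is a fork and Aa is not conditioned on; Cc is a chain and Cc is not conditioned on — no node blocks this path, so it is active.
Path 3: Ss ← Aa → Dd → Ff
  Dd is a chain here and Dd is conditioned on, so the path is blocked at Dd.
Because an active path exists, Ss and Ff are not d-separated.

No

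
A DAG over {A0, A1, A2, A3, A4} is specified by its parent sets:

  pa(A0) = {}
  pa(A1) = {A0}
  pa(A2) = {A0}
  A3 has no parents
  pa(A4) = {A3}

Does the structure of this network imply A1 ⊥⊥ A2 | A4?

Only one path connects A1 and A2:
Path 1: A1 ← A0 → A2
  A0 is a fork and A0 is not conditioned on — no node blocks this path, so it is active.
Since the path A1 ← A0 → A2 is active, A1 and A2 are not d-separated given {A4}.

No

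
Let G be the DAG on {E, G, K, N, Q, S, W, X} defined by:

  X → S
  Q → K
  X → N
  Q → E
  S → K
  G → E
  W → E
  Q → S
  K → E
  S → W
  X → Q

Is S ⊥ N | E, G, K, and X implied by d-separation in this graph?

Yes

Enumerating the 6 paths from S to N and testing each for blocking by {E, G, K, X}:
Path 1: S → W → E ← Q ← X → N
  X is a fork here and X is conditioned on, so the path is blocked at X.
Path 2: S → W → E ← K ← Q ← X → N
  K is a chain here and K is conditioned on, so the path is blocked at K.
Path 3: S ← Q ← X → N
  X is a fork here and X is conditioned on, so the path is blocked at X.
Path 4: S → K ← Q ← X → N
  X is a fork here and X is conditioned on, so the path is blocked at X.
Path 5: S → K → E ← Q ← X → N
  K is a chain here and K is conditioned on, so the path is blocked at K.
Path 6: S ← X → N
  X is a fork here and X is conditioned on, so the path is blocked at X.
Every path is blocked, so S and N are d-separated given {E, G, K, X}.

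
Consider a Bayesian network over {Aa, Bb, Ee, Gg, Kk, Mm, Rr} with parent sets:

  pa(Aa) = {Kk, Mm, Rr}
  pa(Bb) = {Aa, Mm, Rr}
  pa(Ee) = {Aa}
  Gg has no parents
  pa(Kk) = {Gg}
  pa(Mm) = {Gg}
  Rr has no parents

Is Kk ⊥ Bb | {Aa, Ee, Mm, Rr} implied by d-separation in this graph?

Enumerating the 6 paths from Kk to Bb and testing each for blocking by {Aa, Ee, Mm, Rr}:
Path 1: Kk → Aa ← Rr → Bb
  Rr is a fork here and Rr is conditioned on, so the path is blocked at Rr.
Path 2: Kk → Aa → Bb
  Aa is a chain here and Aa is conditioned on, so the path is blocked at Aa.
Path 3: Kk → Aa ← Mm → Bb
  Mm is a fork here and Mm is conditioned on, so the path is blocked at Mm.
Path 4: Kk ← Gg → Mm → Aa ← Rr → Bb
  Mm is a chain here and Mm is conditioned on, so the path is blocked at Mm.
Path 5: Kk ← Gg → Mm → Aa → Bb
  Mm is a chain here and Mm is conditioned on, so the path is blocked at Mm.
Path 6: Kk ← Gg → Mm → Bb
  Mm is a chain here and Mm is conditioned on, so the path is blocked at Mm.
Every path is blocked, so Kk and Bb are d-separated given {Aa, Ee, Mm, Rr}.

Yes — Kk and Bb are d-separated given {Aa, Ee, Mm, Rr}.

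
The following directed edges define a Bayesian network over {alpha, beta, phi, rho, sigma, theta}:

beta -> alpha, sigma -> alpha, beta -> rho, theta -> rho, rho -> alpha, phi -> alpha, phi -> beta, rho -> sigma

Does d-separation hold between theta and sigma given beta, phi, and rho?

We examine all 4 paths between theta and sigma:
Path 1: theta → rho → sigma
  rho is a chain here and rho is conditioned on, so the path is blocked at rho.
Path 2: theta → rho → alpha ← sigma
  rho is a chain here and rho is conditioned on, so the path is blocked at rho.
Path 3: theta → rho ← beta → alpha ← sigma
  beta is a fork here and beta is conditioned on, so the path is blocked at beta.
Path 4: theta → rho ← beta ← phi → alpha ← sigma
  beta is a chain here and beta is conditioned on, so the path is blocked at beta.
Every path is blocked, so theta and sigma are d-separated given {beta, phi, rho}.

Yes — theta and sigma are d-separated given {beta, phi, rho}.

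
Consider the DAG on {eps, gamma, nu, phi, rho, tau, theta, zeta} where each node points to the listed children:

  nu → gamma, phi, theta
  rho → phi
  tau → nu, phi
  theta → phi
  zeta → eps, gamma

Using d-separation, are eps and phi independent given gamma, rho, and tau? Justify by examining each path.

We examine all 3 paths between eps and phi:
  1. eps ← zeta → gamma ← nu ← tau → phi — zeta:fork[open]; gamma:collider[open]; nu:chain[open]; tau:fork[blocks] ⇒ blocked
  2. eps ← zeta → gamma ← nu → phi — zeta:fork[open]; gamma:collider[open]; nu:fork[open] ⇒ active
  3. eps ← zeta → gamma ← nu → theta → phi — zeta:fork[open]; gamma:collider[open]; nu:fork[open]; theta:chain[open] ⇒ active
Since the path eps ← zeta → gamma ← nu → phi is active, eps and phi are not d-separated given {gamma, rho, tau}.

No — eps and phi are not d-separated given {gamma, rho, tau}.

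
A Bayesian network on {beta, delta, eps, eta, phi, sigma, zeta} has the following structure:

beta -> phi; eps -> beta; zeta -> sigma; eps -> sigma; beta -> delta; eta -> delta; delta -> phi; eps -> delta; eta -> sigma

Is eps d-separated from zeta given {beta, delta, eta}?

Yes

Enumerating the 4 paths from eps to zeta and testing each for blocking by {beta, delta, eta}:
Path 1: eps → beta → delta ← eta → sigma ← zeta
  beta is a chain here and beta is conditioned on, so the path is blocked at beta.
Path 2: eps → beta → phi ← delta ← eta → sigma ← zeta
  beta is a chain here and beta is conditioned on, so the path is blocked at beta.
Path 3: eps → delta ← eta → sigma ← zeta
  eta is a fork here and eta is conditioned on, so the path is blocked at eta.
Path 4: eps → sigma ← zeta
  sigma is a collider here and neither sigma nor any of its descendants is conditioned on, so the collider stays closed — the path is blocked at sigma.
Since every path is blocked, d-separation holds.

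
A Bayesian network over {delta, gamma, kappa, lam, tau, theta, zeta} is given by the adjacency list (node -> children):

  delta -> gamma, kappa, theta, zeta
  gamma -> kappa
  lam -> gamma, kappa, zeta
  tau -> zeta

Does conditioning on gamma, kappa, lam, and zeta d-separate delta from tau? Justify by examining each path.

No — delta and tau are not d-separated given {gamma, kappa, lam, zeta}.

5 paths connect delta and tau; each must be blocked for d-separation to hold:
  1. delta → gamma ← lam → zeta ← tau — gamma:collider[open]; lam:fork[blocks]; zeta:collider[open] ⇒ blocked
  2. delta → gamma → kappa ← lam → zeta ← tau — gamma:chain[blocks]; kappa:collider[open]; lam:fork[blocks]; zeta:collider[open] ⇒ blocked
  3. delta → zeta ← tau — zeta:collider[open] ⇒ active
  4. delta → kappa ← lam → zeta ← tau — kappa:collider[open]; lam:fork[blocks]; zeta:collider[open] ⇒ blocked
  5. delta → kappa ← gamma ← lam → zeta ← tau — kappa:collider[open]; gamma:chain[blocks]; lam:fork[blocks]; zeta:collider[open] ⇒ blocked
Since the path delta → zeta ← tau is active, delta and tau are not d-separated given {gamma, kappa, lam, zeta}.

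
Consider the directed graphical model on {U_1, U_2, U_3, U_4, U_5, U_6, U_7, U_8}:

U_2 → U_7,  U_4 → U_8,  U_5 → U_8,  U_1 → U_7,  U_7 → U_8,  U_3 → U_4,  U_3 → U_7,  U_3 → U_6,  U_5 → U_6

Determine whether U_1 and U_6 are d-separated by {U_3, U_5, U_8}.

Yes

There are 4 undirected paths between U_1 and U_6; checking each against the conditioning set {U_3, U_5, U_8}:
Path 1: U_1 → U_7 → U_8 ← U_5 → U_6
  U_5 is a fork here and U_5 is conditioned on, so the path is blocked at U_5.
Path 2: U_1 → U_7 → U_8 ← U_4 ← U_3 → U_6
  U_3 is a fork here and U_3 is conditioned on, so the path is blocked at U_3.
Path 3: U_1 → U_7 ← U_3 → U_4 → U_8 ← U_5 → U_6
  U_3 is a fork here and U_3 is conditioned on, so the path is blocked at U_3.
Path 4: U_1 → U_7 ← U_3 → U_6
  U_3 is a fork here and U_3 is conditioned on, so the path is blocked at U_3.
Since every path is blocked, d-separation holds.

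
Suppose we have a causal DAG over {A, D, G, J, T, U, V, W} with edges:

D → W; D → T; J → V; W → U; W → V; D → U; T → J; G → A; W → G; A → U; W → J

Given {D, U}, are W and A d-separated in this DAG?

No — W and A are not d-separated given {D, U}.

We examine all 5 paths between W and A:
  1. W ← D → U ← A — D:fork[blocks]; U:collider[open] ⇒ blocked
  2. W → U ← A — U:collider[open] ⇒ active
  3. W → V ← J ← T ← D → U ← A — V:collider[blocks]; J:chain[open]; T:chain[open]; D:fork[blocks]; U:collider[open] ⇒ blocked
  4. W → G → A — G:chain[open] ⇒ active
  5. W → J ← T ← D → U ← A — J:collider[blocks]; T:chain[open]; D:fork[blocks]; U:collider[open] ⇒ blocked
At least one path is unblocked, so d-separation fails.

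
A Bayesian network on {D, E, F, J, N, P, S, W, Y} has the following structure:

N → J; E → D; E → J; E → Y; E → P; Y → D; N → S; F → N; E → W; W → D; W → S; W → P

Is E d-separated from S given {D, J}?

There are 5 undirected paths between E and S; checking each against the conditioning set {D, J}:
  1. E → Y → D ← W → S — Y:chain[open]; D:collider[open]; W:fork[open] ⇒ active
  2. E → D ← W → S — D:collider[open]; W:fork[open] ⇒ active
  3. E → P ← W → S — P:collider[blocks]; W:fork[open] ⇒ blocked
  4. E → W → S — W:chain[open] ⇒ active
  5. E → J ← N → S — J:collider[open]; N:fork[open] ⇒ active
Because an active path exists, E and S are not d-separated.

No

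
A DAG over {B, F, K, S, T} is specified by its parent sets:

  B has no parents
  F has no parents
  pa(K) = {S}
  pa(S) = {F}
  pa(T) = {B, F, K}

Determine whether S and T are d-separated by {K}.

No

Enumerating the 2 paths from S to T and testing each for blocking by {K}:
  1. S → K → T — K:chain[blocks] ⇒ blocked
  2. S ← F → T — F:fork[open] ⇒ active
Since the path S ← F → T is active, S and T are not d-separated given {K}.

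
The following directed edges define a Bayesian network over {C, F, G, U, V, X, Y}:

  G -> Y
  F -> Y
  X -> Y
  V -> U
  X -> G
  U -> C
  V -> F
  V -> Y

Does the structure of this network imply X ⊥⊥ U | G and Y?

No — X and U are not d-separated given {G, Y}.

Enumerating the 4 paths from X to U and testing each for blocking by {G, Y}:
  1. X → Y ← V → U — Y:collider[open]; V:fork[open] ⇒ active
  2. X → Y ← F ← V → U — Y:collider[open]; F:chain[open]; V:fork[open] ⇒ active
  3. X → G → Y ← V → U — G:chain[blocks]; Y:collider[open]; V:fork[open] ⇒ blocked
  4. X → G → Y ← F ← V → U — G:chain[blocks]; Y:collider[open]; F:chain[open]; V:fork[open] ⇒ blocked
Since the path X → Y ← V → U is active, X and U are not d-separated given {G, Y}.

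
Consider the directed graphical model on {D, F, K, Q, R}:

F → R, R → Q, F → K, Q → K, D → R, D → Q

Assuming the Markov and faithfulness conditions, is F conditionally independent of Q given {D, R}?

Yes

Enumerating the 3 paths from F to Q and testing each for blocking by {D, R}:
  1. F → K ← Q — K:collider[blocks] ⇒ blocked
  2. F → R → Q — R:chain[blocks] ⇒ blocked
  3. F → R ← D → Q — R:collider[open]; D:fork[blocks] ⇒ blocked
Every path is blocked, so F and Q are d-separated given {D, R}.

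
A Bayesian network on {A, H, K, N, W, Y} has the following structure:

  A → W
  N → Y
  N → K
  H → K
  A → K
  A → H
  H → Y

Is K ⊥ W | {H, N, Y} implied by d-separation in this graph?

No — K and W are not d-separated given {H, N, Y}.

Enumerating the 3 paths from K to W and testing each for blocking by {H, N, Y}:
Path 1: K ← A → W
  A is a fork and A is not conditioned on — no node blocks this path, so it is active.
Path 2: K ← H ← A → W
  H is a chain here and H is conditioned on, so the path is blocked at H.
Path 3: K ← N → Y ← H ← A → W
  N is a fork here and N is conditioned on, so the path is blocked at N.
At least one path is unblocked, so d-separation fails.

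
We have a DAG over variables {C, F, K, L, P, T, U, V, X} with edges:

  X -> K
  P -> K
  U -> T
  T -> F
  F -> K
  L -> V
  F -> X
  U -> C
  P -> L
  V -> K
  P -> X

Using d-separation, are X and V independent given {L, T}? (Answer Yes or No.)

We examine all 6 paths between X and V:
Path 1: X → K ← V
  K is a collider here and neither K nor any of its descendants is conditioned on, so the collider stays closed — the path is blocked at K.
Path 2: X → K ← P → L → V
  K is a collider here and neither K nor any of its descendants is conditioned on, so the collider stays closed — the path is blocked at K.
Path 3: X ← P → L → V
  L is a chain here and L is conditioned on, so the path is blocked at L.
Path 4: X ← P → K ← V
  K is a collider here and neither K nor any of its descendants is conditioned on, so the collider stays closed — the path is blocked at K.
Path 5: X ← F → K ← V
  K is a collider here and neither K nor any of its descendants is conditioned on, so the collider stays closed — the path is blocked at K.
Path 6: X ← F → K ← P → L → V
  K is a collider here and neither K nor any of its descendants is conditioned on, so the collider stays closed — the path is blocked at K.
Every path is blocked, so X and V are d-separated given {L, T}.

Yes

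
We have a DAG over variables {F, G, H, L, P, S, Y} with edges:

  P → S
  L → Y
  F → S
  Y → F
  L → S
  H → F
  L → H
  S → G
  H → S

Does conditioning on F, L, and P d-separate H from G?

There are 5 undirected paths between H and G; checking each against the conditioning set {F, L, P}:
Path 1: H ← L → S → G
  L is a fork here and L is conditioned on, so the path is blocked at L.
Path 2: H ← L → Y → F → S → G
  L is a fork here and L is conditioned on, so the path is blocked at L.
Path 3: H → F → S → G
  F is a chain here and F is conditioned on, so the path is blocked at F.
Path 4: H → F ← Y ← L → S → G
  L is a fork here and L is conditioned on, so the path is blocked at L.
Path 5: H → S → G
  S is a chain and S is not conditioned on — no node blocks this path, so it is active.
Because an active path exists, H and G are not d-separated.

No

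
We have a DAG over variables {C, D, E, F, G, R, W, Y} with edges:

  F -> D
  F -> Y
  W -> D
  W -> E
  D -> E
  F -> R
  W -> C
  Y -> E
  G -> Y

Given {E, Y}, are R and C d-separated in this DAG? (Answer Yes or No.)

No

4 paths connect R and C; each must be blocked for d-separation to hold:
  1. R ← F → D → E ← W → C — F:fork[open]; D:chain[open]; E:collider[open]; W:fork[open] ⇒ active
  2. R ← F → D ← W → C — F:fork[open]; D:collider[open]; W:fork[open] ⇒ active
  3. R ← F → Y → E ← D ← W → C — F:fork[open]; Y:chain[blocks]; E:collider[open]; D:chain[open]; W:fork[open] ⇒ blocked
  4. R ← F → Y → E ← W → C — F:fork[open]; Y:chain[blocks]; E:collider[open]; W:fork[open] ⇒ blocked
Since the path R ← F → D → E ← W → C is active, R and C are not d-separated given {E, Y}.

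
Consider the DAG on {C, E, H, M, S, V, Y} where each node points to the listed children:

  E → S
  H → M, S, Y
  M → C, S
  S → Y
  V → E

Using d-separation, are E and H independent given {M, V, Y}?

No

3 paths connect E and H; each must be blocked for d-separation to hold:
Path 1: E → S → Y ← H
  S is a chain and S is not conditioned on; Y is a collider and Y is conditioned on, which opens it — no node blocks this path, so it is active.
Path 2: E → S ← M ← H
  M is a chain here and M is conditioned on, so the path is blocked at M.
Path 3: E → S ← H
  S is a collider and its descendant Y is conditioned on, which opens it — no node blocks this path, so it is active.
Because an active path exists, E and H are not d-separated.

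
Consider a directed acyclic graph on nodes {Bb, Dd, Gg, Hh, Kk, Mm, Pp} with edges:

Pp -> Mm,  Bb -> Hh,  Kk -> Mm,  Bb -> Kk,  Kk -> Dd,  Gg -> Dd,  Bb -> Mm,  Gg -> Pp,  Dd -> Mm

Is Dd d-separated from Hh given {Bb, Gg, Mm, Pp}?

We examine all 6 paths between Dd and Hh:
  1. Dd ← Kk → Mm ← Bb → Hh — Kk:fork[open]; Mm:collider[open]; Bb:fork[blocks] ⇒ blocked
  2. Dd ← Kk ← Bb → Hh — Kk:chain[open]; Bb:fork[blocks] ⇒ blocked
  3. Dd ← Gg → Pp → Mm ← Kk ← Bb → Hh — Gg:fork[blocks]; Pp:chain[blocks]; Mm:collider[open]; Kk:chain[open]; Bb:fork[blocks] ⇒ blocked
  4. Dd ← Gg → Pp → Mm ← Bb → Hh — Gg:fork[blocks]; Pp:chain[blocks]; Mm:collider[open]; Bb:fork[blocks] ⇒ blocked
  5. Dd → Mm ← Kk ← Bb → Hh — Mm:collider[open]; Kk:chain[open]; Bb:fork[blocks] ⇒ blocked
  6. Dd → Mm ← Bb → Hh — Mm:collider[open]; Bb:fork[blocks] ⇒ blocked
All paths are blocked; Dd ⊥ Hh | {Bb, Gg, Mm, Pp} holds.

Yes — Dd and Hh are d-separated given {Bb, Gg, Mm, Pp}.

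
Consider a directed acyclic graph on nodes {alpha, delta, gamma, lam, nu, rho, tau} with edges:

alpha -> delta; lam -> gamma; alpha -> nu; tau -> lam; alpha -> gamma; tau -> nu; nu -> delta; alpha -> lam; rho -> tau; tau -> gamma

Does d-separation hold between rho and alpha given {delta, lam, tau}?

Yes

We examine all 6 paths between rho and alpha:
Path 1: rho → tau → gamma ← alpha
  tau is a chain here and tau is conditioned on, so the path is blocked at tau.
Path 2: rho → tau → gamma ← lam ← alpha
  tau is a chain here and tau is conditioned on, so the path is blocked at tau.
Path 3: rho → tau → nu ← alpha
  tau is a chain here and tau is conditioned on, so the path is blocked at tau.
Path 4: rho → tau → nu → delta ← alpha
  tau is a chain here and tau is conditioned on, so the path is blocked at tau.
Path 5: rho → tau → lam → gamma ← alpha
  tau is a chain here and tau is conditioned on, so the path is blocked at tau.
Path 6: rho → tau → lam ← alpha
  tau is a chain here and tau is conditioned on, so the path is blocked at tau.
Since every path is blocked, d-separation holds.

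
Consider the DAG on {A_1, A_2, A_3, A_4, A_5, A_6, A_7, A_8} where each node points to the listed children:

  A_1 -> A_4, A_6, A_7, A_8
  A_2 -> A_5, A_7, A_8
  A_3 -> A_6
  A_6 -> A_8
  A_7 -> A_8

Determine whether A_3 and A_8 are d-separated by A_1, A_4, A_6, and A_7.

4 paths connect A_3 and A_8; each must be blocked for d-separation to hold:
Path 1: A_3 → A_6 ← A_1 → A_7 ← A_2 → A_8
  A_1 is a fork here and A_1 is conditioned on, so the path is blocked at A_1.
Path 2: A_3 → A_6 ← A_1 → A_7 → A_8
  A_1 is a fork here and A_1 is conditioned on, so the path is blocked at A_1.
Path 3: A_3 → A_6 ← A_1 → A_8
  A_1 is a fork here and A_1 is conditioned on, so the path is blocked at A_1.
Path 4: A_3 → A_6 → A_8
  A_6 is a chain here and A_6 is conditioned on, so the path is blocked at A_6.
Since every path is blocked, d-separation holds.

Yes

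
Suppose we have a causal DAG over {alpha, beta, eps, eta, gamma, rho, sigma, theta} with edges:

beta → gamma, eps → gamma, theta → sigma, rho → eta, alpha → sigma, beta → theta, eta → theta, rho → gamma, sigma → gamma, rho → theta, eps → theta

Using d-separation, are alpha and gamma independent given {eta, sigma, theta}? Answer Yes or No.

Enumerating the 5 paths from alpha to gamma and testing each for blocking by {eta, sigma, theta}:
  1. alpha → sigma → gamma — sigma:chain[blocks] ⇒ blocked
  2. alpha → sigma ← theta ← rho → gamma — sigma:collider[open]; theta:chain[blocks]; rho:fork[open] ⇒ blocked
  3. alpha → sigma ← theta ← beta → gamma — sigma:collider[open]; theta:chain[blocks]; beta:fork[open] ⇒ blocked
  4. alpha → sigma ← theta ← eta ← rho → gamma — sigma:collider[open]; theta:chain[blocks]; eta:chain[blocks]; rho:fork[open] ⇒ blocked
  5. alpha → sigma ← theta ← eps → gamma — sigma:collider[open]; theta:chain[blocks]; eps:fork[open] ⇒ blocked
All paths are blocked; alpha ⊥ gamma | {eta, sigma, theta} holds.

Yes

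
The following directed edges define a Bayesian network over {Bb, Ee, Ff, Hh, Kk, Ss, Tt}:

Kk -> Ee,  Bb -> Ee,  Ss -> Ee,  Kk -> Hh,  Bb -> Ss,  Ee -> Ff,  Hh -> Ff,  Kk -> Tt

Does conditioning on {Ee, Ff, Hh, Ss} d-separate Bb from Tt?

We examine all 4 paths between Bb and Tt:
Path 1: Bb → Ee ← Kk → Tt
  Ee is a collider and Ee is conditioned on, which opens it; Kk is a fork and Kk is not conditioned on — no node blocks this path, so it is active.
Path 2: Bb → Ee → Ff ← Hh ← Kk → Tt
  Ee is a chain here and Ee is conditioned on, so the path is blocked at Ee.
Path 3: Bb → Ss → Ee ← Kk → Tt
  Ss is a chain here and Ss is conditioned on, so the path is blocked at Ss.
Path 4: Bb → Ss → Ee → Ff ← Hh ← Kk → Tt
  Ss is a chain here and Ss is conditioned on, so the path is blocked at Ss.
Because an active path exists, Bb and Tt are not d-separated.

No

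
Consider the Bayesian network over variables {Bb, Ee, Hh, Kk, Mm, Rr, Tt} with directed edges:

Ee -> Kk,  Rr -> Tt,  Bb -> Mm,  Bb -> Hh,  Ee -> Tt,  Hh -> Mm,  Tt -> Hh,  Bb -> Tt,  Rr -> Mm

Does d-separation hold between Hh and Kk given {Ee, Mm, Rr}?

Yes

Enumerating the 5 paths from Hh to Kk and testing each for blocking by {Ee, Mm, Rr}:
Path 1: Hh ← Bb → Mm ← Rr → Tt ← Ee → Kk
  Rr is a fork here and Rr is conditioned on, so the path is blocked at Rr.
Path 2: Hh ← Bb → Tt ← Ee → Kk
  Ee is a fork here and Ee is conditioned on, so the path is blocked at Ee.
Path 3: Hh → Mm ← Rr → Tt ← Ee → Kk
  Rr is a fork here and Rr is conditioned on, so the path is blocked at Rr.
Path 4: Hh → Mm ← Bb → Tt ← Ee → Kk
  Ee is a fork here and Ee is conditioned on, so the path is blocked at Ee.
Path 5: Hh ← Tt ← Ee → Kk
  Ee is a fork here and Ee is conditioned on, so the path is blocked at Ee.
Every path is blocked, so Hh and Kk are d-separated given {Ee, Mm, Rr}.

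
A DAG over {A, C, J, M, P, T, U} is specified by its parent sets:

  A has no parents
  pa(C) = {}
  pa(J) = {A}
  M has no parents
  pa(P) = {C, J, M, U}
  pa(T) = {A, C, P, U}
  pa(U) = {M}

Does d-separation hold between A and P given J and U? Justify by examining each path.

5 paths connect A and P; each must be blocked for d-separation to hold:
Path 1: A → J → P
  J is a chain here and J is conditioned on, so the path is blocked at J.
Path 2: A → T ← C → P
  T is a collider here and neither T nor any of its descendants is conditioned on, so the collider stays closed — the path is blocked at T.
Path 3: A → T ← P
  T is a collider here and neither T nor any of its descendants is conditioned on, so the collider stays closed — the path is blocked at T.
Path 4: A → T ← U ← M → P
  T is a collider here and neither T nor any of its descendants is conditioned on, so the collider stays closed — the path is blocked at T.
Path 5: A → T ← U → P
  T is a collider here and neither T nor any of its descendants is conditioned on, so the collider stays closed — the path is blocked at T.
Every path is blocked, so A and P are d-separated given {J, U}.

Yes — A and P are d-separated given {J, U}.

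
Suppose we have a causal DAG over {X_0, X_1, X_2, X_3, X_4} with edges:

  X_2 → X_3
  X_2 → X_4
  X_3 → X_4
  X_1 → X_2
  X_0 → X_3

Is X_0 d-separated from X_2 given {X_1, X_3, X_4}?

No — X_0 and X_2 are not d-separated given {X_1, X_3, X_4}.

Enumerating the 2 paths from X_0 to X_2 and testing each for blocking by {X_1, X_3, X_4}:
  1. X_0 → X_3 ← X_2 — X_3:collider[open] ⇒ active
  2. X_0 → X_3 → X_4 ← X_2 — X_3:chain[blocks]; X_4:collider[open] ⇒ blocked
At least one path is unblocked, so d-separation fails.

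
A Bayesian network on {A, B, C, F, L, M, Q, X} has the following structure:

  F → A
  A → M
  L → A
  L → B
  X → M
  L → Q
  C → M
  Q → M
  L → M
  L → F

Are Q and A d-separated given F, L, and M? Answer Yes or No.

6 paths connect Q and A; each must be blocked for d-separation to hold:
  1. Q ← L → A — L:fork[blocks] ⇒ blocked
  2. Q ← L → F → A — L:fork[blocks]; F:chain[blocks] ⇒ blocked
  3. Q ← L → M ← A — L:fork[blocks]; M:collider[open] ⇒ blocked
  4. Q → M ← A — M:collider[open] ⇒ active
  5. Q → M ← L → A — M:collider[open]; L:fork[blocks] ⇒ blocked
  6. Q → M ← L → F → A — M:collider[open]; L:fork[blocks]; F:chain[blocks] ⇒ blocked
Since the path Q → M ← A is active, Q and A are not d-separated given {F, L, M}.

No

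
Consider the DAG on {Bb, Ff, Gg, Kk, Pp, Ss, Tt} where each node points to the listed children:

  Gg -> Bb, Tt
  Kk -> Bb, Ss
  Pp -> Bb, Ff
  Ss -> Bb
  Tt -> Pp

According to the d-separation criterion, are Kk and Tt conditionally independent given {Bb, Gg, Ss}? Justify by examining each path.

No — Kk and Tt are not d-separated given {Bb, Gg, Ss}.

Enumerating the 4 paths from Kk to Tt and testing each for blocking by {Bb, Gg, Ss}:
  1. Kk → Ss → Bb ← Gg → Tt — Ss:chain[blocks]; Bb:collider[open]; Gg:fork[blocks] ⇒ blocked
  2. Kk → Ss → Bb ← Pp ← Tt — Ss:chain[blocks]; Bb:collider[open]; Pp:chain[open] ⇒ blocked
  3. Kk → Bb ← Gg → Tt — Bb:collider[open]; Gg:fork[blocks] ⇒ blocked
  4. Kk → Bb ← Pp ← Tt — Bb:collider[open]; Pp:chain[open] ⇒ active
Because an active path exists, Kk and Tt are not d-separated.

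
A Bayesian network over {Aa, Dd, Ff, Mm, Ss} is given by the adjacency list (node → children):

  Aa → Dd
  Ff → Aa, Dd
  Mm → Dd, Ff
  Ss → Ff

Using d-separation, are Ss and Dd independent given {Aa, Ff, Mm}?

Yes

There are 3 undirected paths between Ss and Dd; checking each against the conditioning set {Aa, Ff, Mm}:
Path 1: Ss → Ff → Dd
  Ff is a chain here and Ff is conditioned on, so the path is blocked at Ff.
Path 2: Ss → Ff → Aa → Dd
  Ff is a chain here and Ff is conditioned on, so the path is blocked at Ff.
Path 3: Ss → Ff ← Mm → Dd
  Mm is a fork here and Mm is conditioned on, so the path is blocked at Mm.
All paths are blocked; Ss ⊥ Dd | {Aa, Ff, Mm} holds.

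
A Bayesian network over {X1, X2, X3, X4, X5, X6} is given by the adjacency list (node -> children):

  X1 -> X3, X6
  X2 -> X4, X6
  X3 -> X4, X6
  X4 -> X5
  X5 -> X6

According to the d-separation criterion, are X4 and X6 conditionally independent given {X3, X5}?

Enumerating the 4 paths from X4 to X6 and testing each for blocking by {X3, X5}:
Path 1: X4 ← X3 ← X1 → X6
  X3 is a chain here and X3 is conditioned on, so the path is blocked at X3.
Path 2: X4 ← X3 → X6
  X3 is a fork here and X3 is conditioned on, so the path is blocked at X3.
Path 3: X4 → X5 → X6
  X5 is a chain here and X5 is conditioned on, so the path is blocked at X5.
Path 4: X4 ← X2 → X6
  X2 is a fork and X2 is not conditioned on — no node blocks this path, so it is active.
Since the path X4 ← X2 → X6 is active, X4 and X6 are not d-separated given {X3, X5}.

No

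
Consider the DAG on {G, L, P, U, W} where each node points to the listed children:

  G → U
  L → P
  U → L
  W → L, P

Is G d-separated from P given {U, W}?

Yes

Enumerating the 2 paths from G to P and testing each for blocking by {U, W}:
Path 1: G → U → L ← W → P
  U is a chain here and U is conditioned on, so the path is blocked at U.
Path 2: G → U → L → P
  U is a chain here and U is conditioned on, so the path is blocked at U.
All paths are blocked; G ⊥ P | {U, W} holds.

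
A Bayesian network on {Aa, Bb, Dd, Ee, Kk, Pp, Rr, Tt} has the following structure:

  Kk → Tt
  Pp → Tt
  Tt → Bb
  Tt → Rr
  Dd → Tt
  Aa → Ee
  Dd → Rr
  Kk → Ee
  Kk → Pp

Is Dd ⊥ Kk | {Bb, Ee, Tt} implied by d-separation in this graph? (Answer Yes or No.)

No — Dd and Kk are not d-separated given {Bb, Ee, Tt}.

We examine all 4 paths between Dd and Kk:
  1. Dd → Tt ← Kk — Tt:collider[open] ⇒ active
  2. Dd → Tt ← Pp ← Kk — Tt:collider[open]; Pp:chain[open] ⇒ active
  3. Dd → Rr ← Tt ← Kk — Rr:collider[blocks]; Tt:chain[blocks] ⇒ blocked
  4. Dd → Rr ← Tt ← Pp ← Kk — Rr:collider[blocks]; Tt:chain[blocks]; Pp:chain[open] ⇒ blocked
At least one path is unblocked, so d-separation fails.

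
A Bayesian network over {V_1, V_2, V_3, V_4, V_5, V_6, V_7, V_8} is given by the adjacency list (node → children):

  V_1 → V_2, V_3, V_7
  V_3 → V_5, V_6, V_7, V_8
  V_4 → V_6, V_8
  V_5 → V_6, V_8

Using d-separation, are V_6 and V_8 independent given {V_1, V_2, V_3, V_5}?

No

5 paths connect V_6 and V_8; each must be blocked for d-separation to hold:
Path 1: V_6 ← V_3 → V_8
  V_3 is a fork here and V_3 is conditioned on, so the path is blocked at V_3.
Path 2: V_6 ← V_3 → V_5 → V_8
  V_3 is a fork here and V_3 is conditioned on, so the path is blocked at V_3.
Path 3: V_6 ← V_5 → V_8
  V_5 is a fork here and V_5 is conditioned on, so the path is blocked at V_5.
Path 4: V_6 ← V_5 ← V_3 → V_8
  V_5 is a chain here and V_5 is conditioned on, so the path is blocked at V_5.
Path 5: V_6 ← V_4 → V_8
  V_4 is a fork and V_4 is not conditioned on — no node blocks this path, so it is active.
At least one path is unblocked, so d-separation fails.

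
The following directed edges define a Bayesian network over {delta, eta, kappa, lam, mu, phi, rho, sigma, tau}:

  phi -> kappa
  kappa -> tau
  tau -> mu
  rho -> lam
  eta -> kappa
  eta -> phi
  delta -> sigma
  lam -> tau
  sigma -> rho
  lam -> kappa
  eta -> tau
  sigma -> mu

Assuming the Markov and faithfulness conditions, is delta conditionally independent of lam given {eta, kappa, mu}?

No

We examine all 5 paths between delta and lam:
Path 1: delta → sigma → mu ← tau ← eta → phi → kappa ← lam
  eta is a fork here and eta is conditioned on, so the path is blocked at eta.
Path 2: delta → sigma → mu ← tau ← eta → kappa ← lam
  eta is a fork here and eta is conditioned on, so the path is blocked at eta.
Path 3: delta → sigma → mu ← tau ← kappa ← lam
  kappa is a chain here and kappa is conditioned on, so the path is blocked at kappa.
Path 4: delta → sigma → mu ← tau ← lam
  sigma is a chain and sigma is not conditioned on; mu is a collider and mu is conditioned on, which opens it; tau is a chain and tau is not conditioned on — no node blocks this path, so it is active.
Path 5: delta → sigma → rho → lam
  sigma is a chain and sigma is not conditioned on; rho is a chain and rho is not conditioned on — no node blocks this path, so it is active.
At least one path is unblocked, so d-separation fails.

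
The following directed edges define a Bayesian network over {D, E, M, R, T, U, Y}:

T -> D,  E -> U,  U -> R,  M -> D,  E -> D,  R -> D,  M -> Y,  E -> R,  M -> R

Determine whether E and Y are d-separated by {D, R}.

There are 6 undirected paths between E and Y; checking each against the conditioning set {D, R}:
  1. E → U → R → D ← M → Y — U:chain[open]; R:chain[blocks]; D:collider[open]; M:fork[open] ⇒ blocked
  2. E → U → R ← M → Y — U:chain[open]; R:collider[open]; M:fork[open] ⇒ active
  3. E → D ← M → Y — D:collider[open]; M:fork[open] ⇒ active
  4. E → D ← R ← M → Y — D:collider[open]; R:chain[blocks]; M:fork[open] ⇒ blocked
  5. E → R → D ← M → Y — R:chain[blocks]; D:collider[open]; M:fork[open] ⇒ blocked
  6. E → R ← M → Y — R:collider[open]; M:fork[open] ⇒ active
Because an active path exists, E and Y are not d-separated.

No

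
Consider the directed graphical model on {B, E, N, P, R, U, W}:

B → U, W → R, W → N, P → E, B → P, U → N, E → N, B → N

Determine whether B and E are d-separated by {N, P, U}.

3 paths connect B and E; each must be blocked for d-separation to hold:
Path 1: B → P → E
  P is a chain here and P is conditioned on, so the path is blocked at P.
Path 2: B → U → N ← E
  U is a chain here and U is conditioned on, so the path is blocked at U.
Path 3: B → N ← E
  N is a collider and N is conditioned on, which opens it — no node blocks this path, so it is active.
Because an active path exists, B and E are not d-separated.

No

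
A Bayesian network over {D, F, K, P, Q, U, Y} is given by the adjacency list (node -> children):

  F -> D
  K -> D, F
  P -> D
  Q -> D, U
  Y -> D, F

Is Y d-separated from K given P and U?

Yes

We examine all 4 paths between Y and K:
Path 1: Y → D ← F ← K
  D is a collider here and neither D nor any of its descendants is conditioned on, so the collider stays closed — the path is blocked at D.
Path 2: Y → D ← K
  D is a collider here and neither D nor any of its descendants is conditioned on, so the collider stays closed — the path is blocked at D.
Path 3: Y → F → D ← K
  D is a collider here and neither D nor any of its descendants is conditioned on, so the collider stays closed — the path is blocked at D.
Path 4: Y → F ← K
  F is a collider here and neither F nor any of its descendants is conditioned on, so the collider stays closed — the path is blocked at F.
All paths are blocked; Y ⊥ K | {P, U} holds.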